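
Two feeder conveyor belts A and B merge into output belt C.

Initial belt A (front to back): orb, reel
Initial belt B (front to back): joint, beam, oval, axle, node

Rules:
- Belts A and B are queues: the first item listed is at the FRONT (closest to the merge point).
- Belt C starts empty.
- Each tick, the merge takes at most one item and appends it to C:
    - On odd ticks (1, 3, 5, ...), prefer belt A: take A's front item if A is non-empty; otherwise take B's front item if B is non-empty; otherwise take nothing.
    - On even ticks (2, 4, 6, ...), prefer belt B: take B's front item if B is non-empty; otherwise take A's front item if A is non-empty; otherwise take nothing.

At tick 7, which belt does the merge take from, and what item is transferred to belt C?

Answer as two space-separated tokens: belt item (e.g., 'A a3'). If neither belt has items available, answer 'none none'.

Answer: B node

Derivation:
Tick 1: prefer A, take orb from A; A=[reel] B=[joint,beam,oval,axle,node] C=[orb]
Tick 2: prefer B, take joint from B; A=[reel] B=[beam,oval,axle,node] C=[orb,joint]
Tick 3: prefer A, take reel from A; A=[-] B=[beam,oval,axle,node] C=[orb,joint,reel]
Tick 4: prefer B, take beam from B; A=[-] B=[oval,axle,node] C=[orb,joint,reel,beam]
Tick 5: prefer A, take oval from B; A=[-] B=[axle,node] C=[orb,joint,reel,beam,oval]
Tick 6: prefer B, take axle from B; A=[-] B=[node] C=[orb,joint,reel,beam,oval,axle]
Tick 7: prefer A, take node from B; A=[-] B=[-] C=[orb,joint,reel,beam,oval,axle,node]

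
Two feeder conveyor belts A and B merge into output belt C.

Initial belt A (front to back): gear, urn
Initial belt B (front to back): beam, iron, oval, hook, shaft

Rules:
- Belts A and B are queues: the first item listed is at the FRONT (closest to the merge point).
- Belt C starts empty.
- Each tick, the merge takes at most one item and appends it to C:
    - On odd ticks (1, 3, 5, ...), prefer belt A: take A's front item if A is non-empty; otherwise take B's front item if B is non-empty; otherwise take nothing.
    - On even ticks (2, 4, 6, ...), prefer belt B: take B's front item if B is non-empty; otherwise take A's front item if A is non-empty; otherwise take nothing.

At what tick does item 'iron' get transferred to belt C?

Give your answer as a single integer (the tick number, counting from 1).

Answer: 4

Derivation:
Tick 1: prefer A, take gear from A; A=[urn] B=[beam,iron,oval,hook,shaft] C=[gear]
Tick 2: prefer B, take beam from B; A=[urn] B=[iron,oval,hook,shaft] C=[gear,beam]
Tick 3: prefer A, take urn from A; A=[-] B=[iron,oval,hook,shaft] C=[gear,beam,urn]
Tick 4: prefer B, take iron from B; A=[-] B=[oval,hook,shaft] C=[gear,beam,urn,iron]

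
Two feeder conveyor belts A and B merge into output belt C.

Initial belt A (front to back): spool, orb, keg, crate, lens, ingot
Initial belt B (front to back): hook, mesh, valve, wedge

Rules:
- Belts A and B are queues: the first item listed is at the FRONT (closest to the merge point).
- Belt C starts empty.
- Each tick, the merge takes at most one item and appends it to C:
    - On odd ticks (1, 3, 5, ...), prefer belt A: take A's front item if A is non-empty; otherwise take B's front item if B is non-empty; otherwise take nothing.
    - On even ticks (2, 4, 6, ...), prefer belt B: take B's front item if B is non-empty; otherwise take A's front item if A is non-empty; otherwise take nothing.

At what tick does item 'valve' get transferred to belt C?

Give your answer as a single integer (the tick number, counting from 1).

Answer: 6

Derivation:
Tick 1: prefer A, take spool from A; A=[orb,keg,crate,lens,ingot] B=[hook,mesh,valve,wedge] C=[spool]
Tick 2: prefer B, take hook from B; A=[orb,keg,crate,lens,ingot] B=[mesh,valve,wedge] C=[spool,hook]
Tick 3: prefer A, take orb from A; A=[keg,crate,lens,ingot] B=[mesh,valve,wedge] C=[spool,hook,orb]
Tick 4: prefer B, take mesh from B; A=[keg,crate,lens,ingot] B=[valve,wedge] C=[spool,hook,orb,mesh]
Tick 5: prefer A, take keg from A; A=[crate,lens,ingot] B=[valve,wedge] C=[spool,hook,orb,mesh,keg]
Tick 6: prefer B, take valve from B; A=[crate,lens,ingot] B=[wedge] C=[spool,hook,orb,mesh,keg,valve]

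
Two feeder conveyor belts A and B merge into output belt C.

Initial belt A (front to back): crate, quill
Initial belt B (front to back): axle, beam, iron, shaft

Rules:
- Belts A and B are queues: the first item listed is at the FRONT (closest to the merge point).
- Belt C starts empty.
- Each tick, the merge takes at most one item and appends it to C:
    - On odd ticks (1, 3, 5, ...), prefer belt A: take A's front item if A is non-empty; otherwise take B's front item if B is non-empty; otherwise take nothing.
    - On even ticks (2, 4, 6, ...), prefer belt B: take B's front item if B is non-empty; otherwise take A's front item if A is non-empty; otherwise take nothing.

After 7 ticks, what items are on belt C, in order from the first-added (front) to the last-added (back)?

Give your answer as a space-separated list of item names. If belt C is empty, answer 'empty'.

Answer: crate axle quill beam iron shaft

Derivation:
Tick 1: prefer A, take crate from A; A=[quill] B=[axle,beam,iron,shaft] C=[crate]
Tick 2: prefer B, take axle from B; A=[quill] B=[beam,iron,shaft] C=[crate,axle]
Tick 3: prefer A, take quill from A; A=[-] B=[beam,iron,shaft] C=[crate,axle,quill]
Tick 4: prefer B, take beam from B; A=[-] B=[iron,shaft] C=[crate,axle,quill,beam]
Tick 5: prefer A, take iron from B; A=[-] B=[shaft] C=[crate,axle,quill,beam,iron]
Tick 6: prefer B, take shaft from B; A=[-] B=[-] C=[crate,axle,quill,beam,iron,shaft]
Tick 7: prefer A, both empty, nothing taken; A=[-] B=[-] C=[crate,axle,quill,beam,iron,shaft]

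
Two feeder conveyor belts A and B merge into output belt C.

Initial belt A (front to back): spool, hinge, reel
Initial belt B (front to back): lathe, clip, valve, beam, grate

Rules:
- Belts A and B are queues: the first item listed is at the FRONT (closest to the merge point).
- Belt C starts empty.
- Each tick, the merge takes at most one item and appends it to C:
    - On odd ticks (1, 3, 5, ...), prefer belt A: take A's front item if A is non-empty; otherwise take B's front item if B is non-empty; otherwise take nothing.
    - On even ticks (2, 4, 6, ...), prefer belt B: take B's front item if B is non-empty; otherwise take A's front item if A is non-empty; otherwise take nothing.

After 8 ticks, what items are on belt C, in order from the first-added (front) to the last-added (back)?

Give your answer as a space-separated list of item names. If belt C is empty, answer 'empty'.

Answer: spool lathe hinge clip reel valve beam grate

Derivation:
Tick 1: prefer A, take spool from A; A=[hinge,reel] B=[lathe,clip,valve,beam,grate] C=[spool]
Tick 2: prefer B, take lathe from B; A=[hinge,reel] B=[clip,valve,beam,grate] C=[spool,lathe]
Tick 3: prefer A, take hinge from A; A=[reel] B=[clip,valve,beam,grate] C=[spool,lathe,hinge]
Tick 4: prefer B, take clip from B; A=[reel] B=[valve,beam,grate] C=[spool,lathe,hinge,clip]
Tick 5: prefer A, take reel from A; A=[-] B=[valve,beam,grate] C=[spool,lathe,hinge,clip,reel]
Tick 6: prefer B, take valve from B; A=[-] B=[beam,grate] C=[spool,lathe,hinge,clip,reel,valve]
Tick 7: prefer A, take beam from B; A=[-] B=[grate] C=[spool,lathe,hinge,clip,reel,valve,beam]
Tick 8: prefer B, take grate from B; A=[-] B=[-] C=[spool,lathe,hinge,clip,reel,valve,beam,grate]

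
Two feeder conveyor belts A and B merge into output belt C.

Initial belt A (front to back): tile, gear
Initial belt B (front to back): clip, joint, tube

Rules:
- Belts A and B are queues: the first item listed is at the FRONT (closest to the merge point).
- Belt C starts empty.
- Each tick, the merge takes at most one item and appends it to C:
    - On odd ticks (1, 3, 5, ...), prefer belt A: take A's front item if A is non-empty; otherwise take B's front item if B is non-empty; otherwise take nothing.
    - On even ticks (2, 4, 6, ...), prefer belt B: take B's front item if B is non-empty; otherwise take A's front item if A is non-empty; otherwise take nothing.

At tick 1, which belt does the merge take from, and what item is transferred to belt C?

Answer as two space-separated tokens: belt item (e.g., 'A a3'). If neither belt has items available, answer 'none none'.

Tick 1: prefer A, take tile from A; A=[gear] B=[clip,joint,tube] C=[tile]

Answer: A tile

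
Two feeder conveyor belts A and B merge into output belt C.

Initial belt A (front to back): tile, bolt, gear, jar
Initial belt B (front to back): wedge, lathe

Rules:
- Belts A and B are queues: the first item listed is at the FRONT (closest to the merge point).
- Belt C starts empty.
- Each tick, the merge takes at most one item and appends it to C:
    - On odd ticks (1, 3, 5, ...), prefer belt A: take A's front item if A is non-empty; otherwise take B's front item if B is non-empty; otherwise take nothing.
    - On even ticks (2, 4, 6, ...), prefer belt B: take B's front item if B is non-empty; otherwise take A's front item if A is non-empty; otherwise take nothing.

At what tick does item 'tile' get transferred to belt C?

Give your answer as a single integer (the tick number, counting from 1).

Tick 1: prefer A, take tile from A; A=[bolt,gear,jar] B=[wedge,lathe] C=[tile]

Answer: 1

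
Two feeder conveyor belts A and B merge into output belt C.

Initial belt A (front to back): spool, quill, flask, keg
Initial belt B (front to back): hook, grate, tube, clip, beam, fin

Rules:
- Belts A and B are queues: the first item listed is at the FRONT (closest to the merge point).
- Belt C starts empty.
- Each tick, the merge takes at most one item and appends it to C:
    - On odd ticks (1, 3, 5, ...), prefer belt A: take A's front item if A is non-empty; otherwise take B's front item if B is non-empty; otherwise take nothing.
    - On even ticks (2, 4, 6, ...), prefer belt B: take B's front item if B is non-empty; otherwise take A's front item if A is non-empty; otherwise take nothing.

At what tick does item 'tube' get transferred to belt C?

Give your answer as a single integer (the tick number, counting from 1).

Tick 1: prefer A, take spool from A; A=[quill,flask,keg] B=[hook,grate,tube,clip,beam,fin] C=[spool]
Tick 2: prefer B, take hook from B; A=[quill,flask,keg] B=[grate,tube,clip,beam,fin] C=[spool,hook]
Tick 3: prefer A, take quill from A; A=[flask,keg] B=[grate,tube,clip,beam,fin] C=[spool,hook,quill]
Tick 4: prefer B, take grate from B; A=[flask,keg] B=[tube,clip,beam,fin] C=[spool,hook,quill,grate]
Tick 5: prefer A, take flask from A; A=[keg] B=[tube,clip,beam,fin] C=[spool,hook,quill,grate,flask]
Tick 6: prefer B, take tube from B; A=[keg] B=[clip,beam,fin] C=[spool,hook,quill,grate,flask,tube]

Answer: 6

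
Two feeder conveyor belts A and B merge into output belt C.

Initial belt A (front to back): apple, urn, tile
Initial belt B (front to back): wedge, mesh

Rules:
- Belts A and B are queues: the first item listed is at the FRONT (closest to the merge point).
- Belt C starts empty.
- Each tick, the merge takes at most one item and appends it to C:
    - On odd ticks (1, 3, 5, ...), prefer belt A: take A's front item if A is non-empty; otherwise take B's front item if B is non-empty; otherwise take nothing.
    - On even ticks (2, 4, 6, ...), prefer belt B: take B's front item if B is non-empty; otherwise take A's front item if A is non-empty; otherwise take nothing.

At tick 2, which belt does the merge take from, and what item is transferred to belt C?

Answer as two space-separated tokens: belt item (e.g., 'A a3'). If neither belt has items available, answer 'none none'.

Tick 1: prefer A, take apple from A; A=[urn,tile] B=[wedge,mesh] C=[apple]
Tick 2: prefer B, take wedge from B; A=[urn,tile] B=[mesh] C=[apple,wedge]

Answer: B wedge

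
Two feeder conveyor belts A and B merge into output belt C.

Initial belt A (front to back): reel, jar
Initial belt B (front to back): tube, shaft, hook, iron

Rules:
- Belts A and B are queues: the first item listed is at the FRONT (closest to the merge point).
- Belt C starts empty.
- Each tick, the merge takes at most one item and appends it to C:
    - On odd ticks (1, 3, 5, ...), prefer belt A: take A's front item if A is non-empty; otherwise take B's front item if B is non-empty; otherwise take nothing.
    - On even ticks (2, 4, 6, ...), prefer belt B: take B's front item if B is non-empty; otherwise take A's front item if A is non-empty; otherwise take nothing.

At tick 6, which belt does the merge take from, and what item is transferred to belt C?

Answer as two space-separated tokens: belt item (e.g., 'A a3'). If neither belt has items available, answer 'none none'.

Tick 1: prefer A, take reel from A; A=[jar] B=[tube,shaft,hook,iron] C=[reel]
Tick 2: prefer B, take tube from B; A=[jar] B=[shaft,hook,iron] C=[reel,tube]
Tick 3: prefer A, take jar from A; A=[-] B=[shaft,hook,iron] C=[reel,tube,jar]
Tick 4: prefer B, take shaft from B; A=[-] B=[hook,iron] C=[reel,tube,jar,shaft]
Tick 5: prefer A, take hook from B; A=[-] B=[iron] C=[reel,tube,jar,shaft,hook]
Tick 6: prefer B, take iron from B; A=[-] B=[-] C=[reel,tube,jar,shaft,hook,iron]

Answer: B iron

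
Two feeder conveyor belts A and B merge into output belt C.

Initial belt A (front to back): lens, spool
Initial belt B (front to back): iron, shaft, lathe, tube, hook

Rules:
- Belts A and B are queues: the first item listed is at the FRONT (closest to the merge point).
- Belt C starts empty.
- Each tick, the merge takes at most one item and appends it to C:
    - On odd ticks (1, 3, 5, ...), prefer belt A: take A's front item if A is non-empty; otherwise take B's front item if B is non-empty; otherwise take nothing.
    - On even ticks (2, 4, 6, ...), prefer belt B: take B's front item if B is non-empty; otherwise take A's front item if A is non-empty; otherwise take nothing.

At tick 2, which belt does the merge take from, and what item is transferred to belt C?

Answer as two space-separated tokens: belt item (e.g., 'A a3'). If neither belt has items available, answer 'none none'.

Answer: B iron

Derivation:
Tick 1: prefer A, take lens from A; A=[spool] B=[iron,shaft,lathe,tube,hook] C=[lens]
Tick 2: prefer B, take iron from B; A=[spool] B=[shaft,lathe,tube,hook] C=[lens,iron]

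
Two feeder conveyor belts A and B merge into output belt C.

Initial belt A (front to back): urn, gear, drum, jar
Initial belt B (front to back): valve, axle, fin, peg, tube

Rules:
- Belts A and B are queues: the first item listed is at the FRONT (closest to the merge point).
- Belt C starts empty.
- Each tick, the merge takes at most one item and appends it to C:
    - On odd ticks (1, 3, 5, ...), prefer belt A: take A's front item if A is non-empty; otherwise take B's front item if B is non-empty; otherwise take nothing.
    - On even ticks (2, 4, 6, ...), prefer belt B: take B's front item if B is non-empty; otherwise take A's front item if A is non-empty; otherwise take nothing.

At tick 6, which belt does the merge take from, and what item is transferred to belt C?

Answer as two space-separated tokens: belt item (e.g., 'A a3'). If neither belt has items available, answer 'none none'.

Answer: B fin

Derivation:
Tick 1: prefer A, take urn from A; A=[gear,drum,jar] B=[valve,axle,fin,peg,tube] C=[urn]
Tick 2: prefer B, take valve from B; A=[gear,drum,jar] B=[axle,fin,peg,tube] C=[urn,valve]
Tick 3: prefer A, take gear from A; A=[drum,jar] B=[axle,fin,peg,tube] C=[urn,valve,gear]
Tick 4: prefer B, take axle from B; A=[drum,jar] B=[fin,peg,tube] C=[urn,valve,gear,axle]
Tick 5: prefer A, take drum from A; A=[jar] B=[fin,peg,tube] C=[urn,valve,gear,axle,drum]
Tick 6: prefer B, take fin from B; A=[jar] B=[peg,tube] C=[urn,valve,gear,axle,drum,fin]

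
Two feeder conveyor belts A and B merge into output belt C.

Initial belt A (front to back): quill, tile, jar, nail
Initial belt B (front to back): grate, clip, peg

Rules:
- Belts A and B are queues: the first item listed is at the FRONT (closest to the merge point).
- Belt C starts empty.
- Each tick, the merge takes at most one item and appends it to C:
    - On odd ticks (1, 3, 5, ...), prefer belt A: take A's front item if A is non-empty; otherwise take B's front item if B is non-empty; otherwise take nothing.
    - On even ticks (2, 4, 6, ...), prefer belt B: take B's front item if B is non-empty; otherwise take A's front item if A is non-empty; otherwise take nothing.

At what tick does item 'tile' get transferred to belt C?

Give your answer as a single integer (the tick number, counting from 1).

Answer: 3

Derivation:
Tick 1: prefer A, take quill from A; A=[tile,jar,nail] B=[grate,clip,peg] C=[quill]
Tick 2: prefer B, take grate from B; A=[tile,jar,nail] B=[clip,peg] C=[quill,grate]
Tick 3: prefer A, take tile from A; A=[jar,nail] B=[clip,peg] C=[quill,grate,tile]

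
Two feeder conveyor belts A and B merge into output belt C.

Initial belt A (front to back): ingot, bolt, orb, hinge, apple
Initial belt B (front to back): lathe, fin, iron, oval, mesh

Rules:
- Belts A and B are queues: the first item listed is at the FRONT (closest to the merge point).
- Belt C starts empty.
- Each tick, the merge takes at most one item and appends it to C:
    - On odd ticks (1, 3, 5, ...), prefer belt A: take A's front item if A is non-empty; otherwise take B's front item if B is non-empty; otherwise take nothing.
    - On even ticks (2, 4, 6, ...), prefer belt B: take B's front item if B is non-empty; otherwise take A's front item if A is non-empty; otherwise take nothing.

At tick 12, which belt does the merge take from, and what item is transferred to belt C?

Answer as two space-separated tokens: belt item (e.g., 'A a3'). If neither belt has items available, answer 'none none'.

Answer: none none

Derivation:
Tick 1: prefer A, take ingot from A; A=[bolt,orb,hinge,apple] B=[lathe,fin,iron,oval,mesh] C=[ingot]
Tick 2: prefer B, take lathe from B; A=[bolt,orb,hinge,apple] B=[fin,iron,oval,mesh] C=[ingot,lathe]
Tick 3: prefer A, take bolt from A; A=[orb,hinge,apple] B=[fin,iron,oval,mesh] C=[ingot,lathe,bolt]
Tick 4: prefer B, take fin from B; A=[orb,hinge,apple] B=[iron,oval,mesh] C=[ingot,lathe,bolt,fin]
Tick 5: prefer A, take orb from A; A=[hinge,apple] B=[iron,oval,mesh] C=[ingot,lathe,bolt,fin,orb]
Tick 6: prefer B, take iron from B; A=[hinge,apple] B=[oval,mesh] C=[ingot,lathe,bolt,fin,orb,iron]
Tick 7: prefer A, take hinge from A; A=[apple] B=[oval,mesh] C=[ingot,lathe,bolt,fin,orb,iron,hinge]
Tick 8: prefer B, take oval from B; A=[apple] B=[mesh] C=[ingot,lathe,bolt,fin,orb,iron,hinge,oval]
Tick 9: prefer A, take apple from A; A=[-] B=[mesh] C=[ingot,lathe,bolt,fin,orb,iron,hinge,oval,apple]
Tick 10: prefer B, take mesh from B; A=[-] B=[-] C=[ingot,lathe,bolt,fin,orb,iron,hinge,oval,apple,mesh]
Tick 11: prefer A, both empty, nothing taken; A=[-] B=[-] C=[ingot,lathe,bolt,fin,orb,iron,hinge,oval,apple,mesh]
Tick 12: prefer B, both empty, nothing taken; A=[-] B=[-] C=[ingot,lathe,bolt,fin,orb,iron,hinge,oval,apple,mesh]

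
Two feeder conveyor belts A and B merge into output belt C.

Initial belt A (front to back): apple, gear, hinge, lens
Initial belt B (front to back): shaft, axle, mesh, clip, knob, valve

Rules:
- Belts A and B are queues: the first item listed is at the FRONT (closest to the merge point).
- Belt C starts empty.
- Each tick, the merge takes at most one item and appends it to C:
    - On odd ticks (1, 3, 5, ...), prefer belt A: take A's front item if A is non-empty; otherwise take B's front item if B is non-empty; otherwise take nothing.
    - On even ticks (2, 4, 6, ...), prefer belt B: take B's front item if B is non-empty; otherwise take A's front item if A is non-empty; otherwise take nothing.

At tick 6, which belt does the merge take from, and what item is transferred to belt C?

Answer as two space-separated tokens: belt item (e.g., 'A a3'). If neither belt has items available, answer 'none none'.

Tick 1: prefer A, take apple from A; A=[gear,hinge,lens] B=[shaft,axle,mesh,clip,knob,valve] C=[apple]
Tick 2: prefer B, take shaft from B; A=[gear,hinge,lens] B=[axle,mesh,clip,knob,valve] C=[apple,shaft]
Tick 3: prefer A, take gear from A; A=[hinge,lens] B=[axle,mesh,clip,knob,valve] C=[apple,shaft,gear]
Tick 4: prefer B, take axle from B; A=[hinge,lens] B=[mesh,clip,knob,valve] C=[apple,shaft,gear,axle]
Tick 5: prefer A, take hinge from A; A=[lens] B=[mesh,clip,knob,valve] C=[apple,shaft,gear,axle,hinge]
Tick 6: prefer B, take mesh from B; A=[lens] B=[clip,knob,valve] C=[apple,shaft,gear,axle,hinge,mesh]

Answer: B mesh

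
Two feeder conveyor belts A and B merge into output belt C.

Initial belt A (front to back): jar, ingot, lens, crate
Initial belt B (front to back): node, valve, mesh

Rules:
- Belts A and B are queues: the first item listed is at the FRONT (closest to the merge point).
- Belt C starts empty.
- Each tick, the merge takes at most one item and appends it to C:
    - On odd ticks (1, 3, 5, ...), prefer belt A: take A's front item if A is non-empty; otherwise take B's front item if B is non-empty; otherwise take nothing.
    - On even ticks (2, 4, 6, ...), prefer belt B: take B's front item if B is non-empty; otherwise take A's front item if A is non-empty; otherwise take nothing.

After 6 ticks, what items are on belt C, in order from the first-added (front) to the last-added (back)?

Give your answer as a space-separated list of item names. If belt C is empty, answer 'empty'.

Tick 1: prefer A, take jar from A; A=[ingot,lens,crate] B=[node,valve,mesh] C=[jar]
Tick 2: prefer B, take node from B; A=[ingot,lens,crate] B=[valve,mesh] C=[jar,node]
Tick 3: prefer A, take ingot from A; A=[lens,crate] B=[valve,mesh] C=[jar,node,ingot]
Tick 4: prefer B, take valve from B; A=[lens,crate] B=[mesh] C=[jar,node,ingot,valve]
Tick 5: prefer A, take lens from A; A=[crate] B=[mesh] C=[jar,node,ingot,valve,lens]
Tick 6: prefer B, take mesh from B; A=[crate] B=[-] C=[jar,node,ingot,valve,lens,mesh]

Answer: jar node ingot valve lens mesh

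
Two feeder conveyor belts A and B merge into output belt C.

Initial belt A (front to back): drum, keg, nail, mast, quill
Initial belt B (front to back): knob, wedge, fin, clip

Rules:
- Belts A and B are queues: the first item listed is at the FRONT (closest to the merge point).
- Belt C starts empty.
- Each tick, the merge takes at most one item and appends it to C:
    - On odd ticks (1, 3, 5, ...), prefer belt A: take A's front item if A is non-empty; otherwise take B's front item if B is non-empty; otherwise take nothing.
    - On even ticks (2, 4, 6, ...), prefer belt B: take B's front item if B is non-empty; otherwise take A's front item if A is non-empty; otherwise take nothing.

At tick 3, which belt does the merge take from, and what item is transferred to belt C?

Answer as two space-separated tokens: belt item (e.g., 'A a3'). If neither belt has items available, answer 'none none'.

Tick 1: prefer A, take drum from A; A=[keg,nail,mast,quill] B=[knob,wedge,fin,clip] C=[drum]
Tick 2: prefer B, take knob from B; A=[keg,nail,mast,quill] B=[wedge,fin,clip] C=[drum,knob]
Tick 3: prefer A, take keg from A; A=[nail,mast,quill] B=[wedge,fin,clip] C=[drum,knob,keg]

Answer: A keg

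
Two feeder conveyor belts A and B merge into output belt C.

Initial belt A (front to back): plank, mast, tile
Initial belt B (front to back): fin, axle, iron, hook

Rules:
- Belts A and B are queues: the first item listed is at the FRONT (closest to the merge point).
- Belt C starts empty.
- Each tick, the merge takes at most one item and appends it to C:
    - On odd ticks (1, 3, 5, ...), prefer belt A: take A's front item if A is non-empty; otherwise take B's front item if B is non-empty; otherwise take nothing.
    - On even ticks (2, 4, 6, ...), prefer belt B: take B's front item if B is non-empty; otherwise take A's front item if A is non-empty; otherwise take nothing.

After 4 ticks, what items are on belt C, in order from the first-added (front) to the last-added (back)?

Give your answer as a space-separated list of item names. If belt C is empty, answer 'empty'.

Answer: plank fin mast axle

Derivation:
Tick 1: prefer A, take plank from A; A=[mast,tile] B=[fin,axle,iron,hook] C=[plank]
Tick 2: prefer B, take fin from B; A=[mast,tile] B=[axle,iron,hook] C=[plank,fin]
Tick 3: prefer A, take mast from A; A=[tile] B=[axle,iron,hook] C=[plank,fin,mast]
Tick 4: prefer B, take axle from B; A=[tile] B=[iron,hook] C=[plank,fin,mast,axle]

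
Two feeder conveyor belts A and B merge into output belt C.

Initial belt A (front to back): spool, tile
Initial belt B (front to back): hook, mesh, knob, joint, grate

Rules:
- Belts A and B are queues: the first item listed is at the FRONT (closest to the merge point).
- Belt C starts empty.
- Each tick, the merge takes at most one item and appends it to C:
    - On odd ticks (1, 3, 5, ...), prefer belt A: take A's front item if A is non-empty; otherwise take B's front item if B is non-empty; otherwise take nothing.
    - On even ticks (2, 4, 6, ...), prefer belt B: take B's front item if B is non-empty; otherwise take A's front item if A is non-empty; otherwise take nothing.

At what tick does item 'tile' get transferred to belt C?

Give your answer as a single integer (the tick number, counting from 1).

Answer: 3

Derivation:
Tick 1: prefer A, take spool from A; A=[tile] B=[hook,mesh,knob,joint,grate] C=[spool]
Tick 2: prefer B, take hook from B; A=[tile] B=[mesh,knob,joint,grate] C=[spool,hook]
Tick 3: prefer A, take tile from A; A=[-] B=[mesh,knob,joint,grate] C=[spool,hook,tile]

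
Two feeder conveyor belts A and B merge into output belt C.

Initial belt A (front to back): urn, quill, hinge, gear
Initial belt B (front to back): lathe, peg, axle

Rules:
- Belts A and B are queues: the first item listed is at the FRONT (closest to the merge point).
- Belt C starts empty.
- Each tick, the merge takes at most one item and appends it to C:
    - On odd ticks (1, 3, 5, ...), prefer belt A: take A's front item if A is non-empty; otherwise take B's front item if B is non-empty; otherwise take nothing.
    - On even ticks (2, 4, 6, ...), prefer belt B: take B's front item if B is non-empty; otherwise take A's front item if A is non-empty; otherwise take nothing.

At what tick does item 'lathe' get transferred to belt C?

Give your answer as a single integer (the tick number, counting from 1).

Answer: 2

Derivation:
Tick 1: prefer A, take urn from A; A=[quill,hinge,gear] B=[lathe,peg,axle] C=[urn]
Tick 2: prefer B, take lathe from B; A=[quill,hinge,gear] B=[peg,axle] C=[urn,lathe]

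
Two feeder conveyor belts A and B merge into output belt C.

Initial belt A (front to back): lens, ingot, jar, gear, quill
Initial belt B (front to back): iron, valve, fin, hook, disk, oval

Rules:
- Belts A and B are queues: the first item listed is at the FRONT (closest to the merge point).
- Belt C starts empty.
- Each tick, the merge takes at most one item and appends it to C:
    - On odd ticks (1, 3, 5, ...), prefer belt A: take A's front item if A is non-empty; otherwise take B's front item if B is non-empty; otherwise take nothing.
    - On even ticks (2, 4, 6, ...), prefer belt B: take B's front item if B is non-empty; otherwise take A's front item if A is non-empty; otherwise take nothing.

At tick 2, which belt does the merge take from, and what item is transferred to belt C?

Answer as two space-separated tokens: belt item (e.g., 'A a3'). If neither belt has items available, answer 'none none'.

Answer: B iron

Derivation:
Tick 1: prefer A, take lens from A; A=[ingot,jar,gear,quill] B=[iron,valve,fin,hook,disk,oval] C=[lens]
Tick 2: prefer B, take iron from B; A=[ingot,jar,gear,quill] B=[valve,fin,hook,disk,oval] C=[lens,iron]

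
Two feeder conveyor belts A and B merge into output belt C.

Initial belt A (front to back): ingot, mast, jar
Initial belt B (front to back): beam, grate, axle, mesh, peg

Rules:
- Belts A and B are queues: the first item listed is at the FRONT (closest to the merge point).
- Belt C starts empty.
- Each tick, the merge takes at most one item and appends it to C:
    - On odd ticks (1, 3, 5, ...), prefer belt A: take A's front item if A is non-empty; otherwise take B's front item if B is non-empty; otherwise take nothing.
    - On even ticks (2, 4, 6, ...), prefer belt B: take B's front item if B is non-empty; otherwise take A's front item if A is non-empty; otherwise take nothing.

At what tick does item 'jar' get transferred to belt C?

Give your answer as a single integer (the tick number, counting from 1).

Answer: 5

Derivation:
Tick 1: prefer A, take ingot from A; A=[mast,jar] B=[beam,grate,axle,mesh,peg] C=[ingot]
Tick 2: prefer B, take beam from B; A=[mast,jar] B=[grate,axle,mesh,peg] C=[ingot,beam]
Tick 3: prefer A, take mast from A; A=[jar] B=[grate,axle,mesh,peg] C=[ingot,beam,mast]
Tick 4: prefer B, take grate from B; A=[jar] B=[axle,mesh,peg] C=[ingot,beam,mast,grate]
Tick 5: prefer A, take jar from A; A=[-] B=[axle,mesh,peg] C=[ingot,beam,mast,grate,jar]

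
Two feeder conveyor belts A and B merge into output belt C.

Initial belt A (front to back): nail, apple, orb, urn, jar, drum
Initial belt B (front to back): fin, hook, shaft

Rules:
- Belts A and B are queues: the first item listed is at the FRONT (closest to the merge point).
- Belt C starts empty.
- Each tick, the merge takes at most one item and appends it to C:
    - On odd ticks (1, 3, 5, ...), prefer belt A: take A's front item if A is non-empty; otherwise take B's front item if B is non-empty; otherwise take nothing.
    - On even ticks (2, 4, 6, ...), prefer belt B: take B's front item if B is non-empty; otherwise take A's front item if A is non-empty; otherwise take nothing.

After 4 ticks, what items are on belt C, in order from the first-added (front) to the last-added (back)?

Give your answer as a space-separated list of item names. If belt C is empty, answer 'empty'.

Tick 1: prefer A, take nail from A; A=[apple,orb,urn,jar,drum] B=[fin,hook,shaft] C=[nail]
Tick 2: prefer B, take fin from B; A=[apple,orb,urn,jar,drum] B=[hook,shaft] C=[nail,fin]
Tick 3: prefer A, take apple from A; A=[orb,urn,jar,drum] B=[hook,shaft] C=[nail,fin,apple]
Tick 4: prefer B, take hook from B; A=[orb,urn,jar,drum] B=[shaft] C=[nail,fin,apple,hook]

Answer: nail fin apple hook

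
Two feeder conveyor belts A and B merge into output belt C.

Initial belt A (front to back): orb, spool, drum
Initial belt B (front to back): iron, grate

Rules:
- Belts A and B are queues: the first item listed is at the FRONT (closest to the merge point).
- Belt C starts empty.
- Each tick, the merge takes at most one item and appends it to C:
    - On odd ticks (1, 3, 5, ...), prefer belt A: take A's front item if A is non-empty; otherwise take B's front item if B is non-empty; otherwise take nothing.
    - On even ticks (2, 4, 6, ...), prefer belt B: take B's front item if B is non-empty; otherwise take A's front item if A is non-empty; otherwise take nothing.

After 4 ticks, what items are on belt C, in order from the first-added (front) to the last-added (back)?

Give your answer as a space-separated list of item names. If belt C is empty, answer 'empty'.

Answer: orb iron spool grate

Derivation:
Tick 1: prefer A, take orb from A; A=[spool,drum] B=[iron,grate] C=[orb]
Tick 2: prefer B, take iron from B; A=[spool,drum] B=[grate] C=[orb,iron]
Tick 3: prefer A, take spool from A; A=[drum] B=[grate] C=[orb,iron,spool]
Tick 4: prefer B, take grate from B; A=[drum] B=[-] C=[orb,iron,spool,grate]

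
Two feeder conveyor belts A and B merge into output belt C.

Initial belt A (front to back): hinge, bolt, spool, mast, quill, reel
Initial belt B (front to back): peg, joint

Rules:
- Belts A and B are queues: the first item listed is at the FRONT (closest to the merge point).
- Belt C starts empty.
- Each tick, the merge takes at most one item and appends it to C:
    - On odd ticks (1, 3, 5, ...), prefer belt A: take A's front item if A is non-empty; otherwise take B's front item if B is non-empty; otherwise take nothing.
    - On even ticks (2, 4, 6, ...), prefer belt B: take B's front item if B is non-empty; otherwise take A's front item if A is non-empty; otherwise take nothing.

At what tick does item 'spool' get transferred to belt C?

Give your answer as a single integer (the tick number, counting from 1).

Tick 1: prefer A, take hinge from A; A=[bolt,spool,mast,quill,reel] B=[peg,joint] C=[hinge]
Tick 2: prefer B, take peg from B; A=[bolt,spool,mast,quill,reel] B=[joint] C=[hinge,peg]
Tick 3: prefer A, take bolt from A; A=[spool,mast,quill,reel] B=[joint] C=[hinge,peg,bolt]
Tick 4: prefer B, take joint from B; A=[spool,mast,quill,reel] B=[-] C=[hinge,peg,bolt,joint]
Tick 5: prefer A, take spool from A; A=[mast,quill,reel] B=[-] C=[hinge,peg,bolt,joint,spool]

Answer: 5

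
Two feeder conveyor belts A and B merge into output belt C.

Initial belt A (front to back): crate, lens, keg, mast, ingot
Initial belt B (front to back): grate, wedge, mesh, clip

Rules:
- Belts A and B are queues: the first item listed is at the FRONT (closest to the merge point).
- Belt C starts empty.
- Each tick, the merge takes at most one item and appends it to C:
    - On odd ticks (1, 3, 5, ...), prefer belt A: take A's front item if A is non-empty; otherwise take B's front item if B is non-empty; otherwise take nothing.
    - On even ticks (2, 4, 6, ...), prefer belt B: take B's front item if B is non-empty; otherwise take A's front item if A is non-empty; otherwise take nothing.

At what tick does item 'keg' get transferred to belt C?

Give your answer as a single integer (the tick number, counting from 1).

Answer: 5

Derivation:
Tick 1: prefer A, take crate from A; A=[lens,keg,mast,ingot] B=[grate,wedge,mesh,clip] C=[crate]
Tick 2: prefer B, take grate from B; A=[lens,keg,mast,ingot] B=[wedge,mesh,clip] C=[crate,grate]
Tick 3: prefer A, take lens from A; A=[keg,mast,ingot] B=[wedge,mesh,clip] C=[crate,grate,lens]
Tick 4: prefer B, take wedge from B; A=[keg,mast,ingot] B=[mesh,clip] C=[crate,grate,lens,wedge]
Tick 5: prefer A, take keg from A; A=[mast,ingot] B=[mesh,clip] C=[crate,grate,lens,wedge,keg]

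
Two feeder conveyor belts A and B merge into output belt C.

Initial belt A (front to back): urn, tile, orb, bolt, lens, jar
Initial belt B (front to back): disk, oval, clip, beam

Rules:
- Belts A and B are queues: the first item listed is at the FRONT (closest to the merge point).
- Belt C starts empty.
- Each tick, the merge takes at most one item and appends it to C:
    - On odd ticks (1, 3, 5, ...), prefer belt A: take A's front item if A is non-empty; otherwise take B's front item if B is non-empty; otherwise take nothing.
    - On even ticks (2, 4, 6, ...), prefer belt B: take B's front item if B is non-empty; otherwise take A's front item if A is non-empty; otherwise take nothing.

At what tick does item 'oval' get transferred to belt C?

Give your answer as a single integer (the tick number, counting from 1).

Tick 1: prefer A, take urn from A; A=[tile,orb,bolt,lens,jar] B=[disk,oval,clip,beam] C=[urn]
Tick 2: prefer B, take disk from B; A=[tile,orb,bolt,lens,jar] B=[oval,clip,beam] C=[urn,disk]
Tick 3: prefer A, take tile from A; A=[orb,bolt,lens,jar] B=[oval,clip,beam] C=[urn,disk,tile]
Tick 4: prefer B, take oval from B; A=[orb,bolt,lens,jar] B=[clip,beam] C=[urn,disk,tile,oval]

Answer: 4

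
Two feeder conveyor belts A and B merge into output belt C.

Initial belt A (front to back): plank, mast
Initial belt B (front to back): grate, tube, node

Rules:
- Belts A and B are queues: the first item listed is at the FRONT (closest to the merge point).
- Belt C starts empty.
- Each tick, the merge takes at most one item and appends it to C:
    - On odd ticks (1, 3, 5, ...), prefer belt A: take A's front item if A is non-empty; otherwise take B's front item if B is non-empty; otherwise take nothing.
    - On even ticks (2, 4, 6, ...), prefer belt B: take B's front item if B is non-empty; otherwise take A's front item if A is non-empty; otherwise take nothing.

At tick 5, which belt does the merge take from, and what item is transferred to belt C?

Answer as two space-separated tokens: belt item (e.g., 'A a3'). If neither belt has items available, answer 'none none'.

Tick 1: prefer A, take plank from A; A=[mast] B=[grate,tube,node] C=[plank]
Tick 2: prefer B, take grate from B; A=[mast] B=[tube,node] C=[plank,grate]
Tick 3: prefer A, take mast from A; A=[-] B=[tube,node] C=[plank,grate,mast]
Tick 4: prefer B, take tube from B; A=[-] B=[node] C=[plank,grate,mast,tube]
Tick 5: prefer A, take node from B; A=[-] B=[-] C=[plank,grate,mast,tube,node]

Answer: B node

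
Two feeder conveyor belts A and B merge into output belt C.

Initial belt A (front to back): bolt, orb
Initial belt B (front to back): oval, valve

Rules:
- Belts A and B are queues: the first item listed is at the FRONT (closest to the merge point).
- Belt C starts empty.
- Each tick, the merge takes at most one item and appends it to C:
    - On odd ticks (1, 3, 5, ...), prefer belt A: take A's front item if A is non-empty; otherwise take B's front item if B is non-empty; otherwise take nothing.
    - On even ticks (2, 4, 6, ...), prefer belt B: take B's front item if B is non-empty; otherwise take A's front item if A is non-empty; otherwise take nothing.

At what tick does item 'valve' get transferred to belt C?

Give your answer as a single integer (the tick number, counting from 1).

Tick 1: prefer A, take bolt from A; A=[orb] B=[oval,valve] C=[bolt]
Tick 2: prefer B, take oval from B; A=[orb] B=[valve] C=[bolt,oval]
Tick 3: prefer A, take orb from A; A=[-] B=[valve] C=[bolt,oval,orb]
Tick 4: prefer B, take valve from B; A=[-] B=[-] C=[bolt,oval,orb,valve]

Answer: 4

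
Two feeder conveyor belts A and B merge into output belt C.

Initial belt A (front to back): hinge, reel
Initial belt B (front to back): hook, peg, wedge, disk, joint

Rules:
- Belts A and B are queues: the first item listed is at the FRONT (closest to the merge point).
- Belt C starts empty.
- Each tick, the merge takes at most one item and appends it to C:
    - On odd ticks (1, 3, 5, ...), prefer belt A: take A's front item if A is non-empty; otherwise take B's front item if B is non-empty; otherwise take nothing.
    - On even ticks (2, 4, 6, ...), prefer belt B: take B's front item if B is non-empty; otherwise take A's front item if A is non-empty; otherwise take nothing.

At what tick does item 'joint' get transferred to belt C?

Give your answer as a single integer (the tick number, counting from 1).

Answer: 7

Derivation:
Tick 1: prefer A, take hinge from A; A=[reel] B=[hook,peg,wedge,disk,joint] C=[hinge]
Tick 2: prefer B, take hook from B; A=[reel] B=[peg,wedge,disk,joint] C=[hinge,hook]
Tick 3: prefer A, take reel from A; A=[-] B=[peg,wedge,disk,joint] C=[hinge,hook,reel]
Tick 4: prefer B, take peg from B; A=[-] B=[wedge,disk,joint] C=[hinge,hook,reel,peg]
Tick 5: prefer A, take wedge from B; A=[-] B=[disk,joint] C=[hinge,hook,reel,peg,wedge]
Tick 6: prefer B, take disk from B; A=[-] B=[joint] C=[hinge,hook,reel,peg,wedge,disk]
Tick 7: prefer A, take joint from B; A=[-] B=[-] C=[hinge,hook,reel,peg,wedge,disk,joint]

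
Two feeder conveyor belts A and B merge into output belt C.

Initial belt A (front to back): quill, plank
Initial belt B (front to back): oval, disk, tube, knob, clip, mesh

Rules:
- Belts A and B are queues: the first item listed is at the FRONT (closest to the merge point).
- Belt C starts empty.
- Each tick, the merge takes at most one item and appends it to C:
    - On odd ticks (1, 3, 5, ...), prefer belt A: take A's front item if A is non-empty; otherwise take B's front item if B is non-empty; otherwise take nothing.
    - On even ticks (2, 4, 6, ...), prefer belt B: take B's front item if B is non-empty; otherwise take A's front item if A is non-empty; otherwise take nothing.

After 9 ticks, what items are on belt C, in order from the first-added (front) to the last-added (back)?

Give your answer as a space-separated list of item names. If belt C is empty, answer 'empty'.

Answer: quill oval plank disk tube knob clip mesh

Derivation:
Tick 1: prefer A, take quill from A; A=[plank] B=[oval,disk,tube,knob,clip,mesh] C=[quill]
Tick 2: prefer B, take oval from B; A=[plank] B=[disk,tube,knob,clip,mesh] C=[quill,oval]
Tick 3: prefer A, take plank from A; A=[-] B=[disk,tube,knob,clip,mesh] C=[quill,oval,plank]
Tick 4: prefer B, take disk from B; A=[-] B=[tube,knob,clip,mesh] C=[quill,oval,plank,disk]
Tick 5: prefer A, take tube from B; A=[-] B=[knob,clip,mesh] C=[quill,oval,plank,disk,tube]
Tick 6: prefer B, take knob from B; A=[-] B=[clip,mesh] C=[quill,oval,plank,disk,tube,knob]
Tick 7: prefer A, take clip from B; A=[-] B=[mesh] C=[quill,oval,plank,disk,tube,knob,clip]
Tick 8: prefer B, take mesh from B; A=[-] B=[-] C=[quill,oval,plank,disk,tube,knob,clip,mesh]
Tick 9: prefer A, both empty, nothing taken; A=[-] B=[-] C=[quill,oval,plank,disk,tube,knob,clip,mesh]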